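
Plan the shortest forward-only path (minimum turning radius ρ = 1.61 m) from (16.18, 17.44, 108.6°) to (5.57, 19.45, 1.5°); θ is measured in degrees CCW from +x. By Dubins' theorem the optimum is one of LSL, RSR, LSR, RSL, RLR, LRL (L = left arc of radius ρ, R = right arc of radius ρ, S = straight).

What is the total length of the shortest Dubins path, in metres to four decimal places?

16.3624 m

Let ψ = atan2(Δy, Δx) = atan2(2.01, -10.61) = 169.2728° be the start→goal bearing.
Normalize: d = |goal − start| / ρ = 10.798713/1.61 = 6.707275, α = (θ_start − ψ) mod 360° = 299.3272° = 5.224245 rad, β = (θ_goal − ψ) mod 360° = 192.2272° = 3.354998 rad.
Common terms: sin α = -0.871837, cos α = 0.489797, sin β = -0.211789, cos β = -0.977315, cos(α−β) = -0.294040, d² = 44.987539. Work in radians in the unit-radius frame; every candidate has L = ρ·(t + p + q).
LSL: p² = 2 + d² − 2cos(α−β) + 2d(sin α − sin β) = 38.721376; p = √p² = 6.222650; φ = atan2(cos β − cos α, d + sin α − sin β) = -0.238010 rad; t = (φ − α) mod 2π = 0.820929 rad, q = (β − φ) mod 2π = 3.593008 rad → L = 1.61·(0.820929 + 6.222650 + 3.593008) = 1.61·10.636588 = 17.124907 m
RSR: p² = 2 + d² − 2cos(α−β) + 2d(sin β − sin α) = 56.429863; p = √p² = 7.511981; φ = atan2(cos α − cos β, d − sin α + sin β) = 0.196566 rad; t = (α − φ) mod 2π = 5.027679 rad, q = (φ − β) mod 2π = 3.124754 rad → L = 1.61·(5.027679 + 7.511981 + 3.124754) = 1.61·15.664414 = 25.219707 m
LSR: p² = d² − 2 + 2cos(α−β) + 2d(sin α + sin β) = 27.863107; p = √p² = 5.278552; φ = atan2(−cos α − cos β, d + sin α + sin β) − atan2(−2, p) = 0.448653 rad; t = (φ − α) mod 2π = 1.507593 rad, q = (φ − β) mod 2π = 3.376840 rad → L = 1.61·(1.507593 + 5.278552 + 3.376840) = 1.61·10.162985 = 16.362406 m
RSL: p² = d² − 2 + 2cos(α−β) − 2d(sin α + sin β) = 56.935810; p = √p² = 7.545582; φ = atan2(cos α + cos β, d − sin α − sin β) − atan2(2, p) = -0.321592 rad; t = (α − φ) mod 2π = 5.545837 rad, q = (β − φ) mod 2π = 3.676590 rad → L = 1.61·(5.545837 + 7.545582 + 3.676590) = 1.61·16.768009 = 26.996494 m
RLR: c = (6 − d² + 2cos(α−β) + 2d(sin α − sin β))/8 = -6.053733, |c| > 1 → infeasible
LRL: c = (6 − d² + 2cos(α−β) − 2d(sin α − sin β))/8 = -3.840172, |c| > 1 → infeasible
Shortest: LSR with L = 16.362406 m ≈ 16.3624 m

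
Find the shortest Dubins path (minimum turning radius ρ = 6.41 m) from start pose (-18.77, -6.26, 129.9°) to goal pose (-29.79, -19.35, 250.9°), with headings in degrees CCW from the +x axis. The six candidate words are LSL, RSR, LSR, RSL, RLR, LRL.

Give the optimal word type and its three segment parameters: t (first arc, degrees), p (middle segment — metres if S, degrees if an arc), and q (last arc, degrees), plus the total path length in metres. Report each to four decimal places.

Let ψ = atan2(Δy, Δx) = atan2(-13.09, -11.02) = -130.0928° be the start→goal bearing.
Normalize: d = |goal − start| / ρ = 17.111064/6.41 = 2.669433, α = (θ_start − ψ) mod 360° = 259.9928° = 4.537731 rad, β = (θ_goal − ψ) mod 360° = 20.9928° = 0.366394 rad.
Common terms: sin α = -0.984786, cos α = -0.173772, sin β = 0.358251, cos β = 0.933625, cos(α−β) = -0.515038, d² = 7.125871. Work in radians in the unit-radius frame; every candidate has L = ρ·(t + p + q).
LSL: p² = 2 + d² − 2cos(α−β) + 2d(sin α − sin β) = 2.985654; p = √p² = 1.727904; φ = atan2(cos β − cos α, d + sin α − sin β) = 0.695657 rad; t = (φ − α) mod 2π = 2.441112 rad, q = (β − φ) mod 2π = 5.953922 rad → L = 6.41·(2.441112 + 1.727904 + 5.953922) = 6.41·10.122938 = 64.888033 m
RSR: p² = 2 + d² − 2cos(α−β) + 2d(sin β − sin α) = 17.326241; p = √p² = 4.162480; φ = atan2(cos α − cos β, d − sin α + sin β) = -0.269285 rad; t = (α − φ) mod 2π = 4.807016 rad, q = (φ − β) mod 2π = 5.647506 rad → L = 6.41·(4.807016 + 4.162480 + 5.647506) = 6.41·14.617002 = 93.694985 m
LSR: p² = d² − 2 + 2cos(α−β) + 2d(sin α + sin β) = 0.750809; p = √p² = 0.866492; φ = atan2(−cos α − cos β, d + sin α + sin β) − atan2(−2, p) = 0.805869 rad; t = (φ − α) mod 2π = 2.551323 rad, q = (φ − β) mod 2π = 0.439475 rad → L = 6.41·(2.551323 + 0.866492 + 0.439475) = 6.41·3.857291 = 24.725233 m
RSL: p² = d² − 2 + 2cos(α−β) − 2d(sin α + sin β) = 7.440781; p = √p² = 2.727780; φ = atan2(cos α + cos β, d − sin α − sin β) − atan2(2, p) = -0.406079 rad; t = (α − φ) mod 2π = 4.943809 rad, q = (β − φ) mod 2π = 0.772472 rad → L = 6.41·(4.943809 + 2.727780 + 0.772472) = 6.41·8.444061 = 54.126433 m
RLR: c = (6 − d² + 2cos(α−β) + 2d(sin α − sin β))/8 = -1.165780, |c| > 1 → infeasible
LRL: c = (6 − d² + 2cos(α−β) − 2d(sin α − sin β))/8 = 0.626793; p = 2π − arccos c = 5.389820 rad; φ = atan2(cos β − cos α, d + sin α − sin β) = 0.695657 rad; t = (φ − α + p/2) mod 2π = 5.136022 rad, q = (β − α − t + p) mod 2π = 2.365646 rad → L = 6.41·(5.136022 + 5.389820 + 2.365646) = 6.41·12.891488 = 82.634439 m
Shortest: LSR with L = 24.725233 m ≈ 24.7252 m
Convert LSR to answer units (arcs ×180/π): t = 2.551323·180/π = 146.1801°, p = ρ·p = 6.41·0.866492 = 5.5542 m, q = 0.439475·180/π = 25.1801°, L = 24.7252 m.

LSR: t = 146.1801°, p = 5.5542 m, q = 25.1801°, L = 24.7252 m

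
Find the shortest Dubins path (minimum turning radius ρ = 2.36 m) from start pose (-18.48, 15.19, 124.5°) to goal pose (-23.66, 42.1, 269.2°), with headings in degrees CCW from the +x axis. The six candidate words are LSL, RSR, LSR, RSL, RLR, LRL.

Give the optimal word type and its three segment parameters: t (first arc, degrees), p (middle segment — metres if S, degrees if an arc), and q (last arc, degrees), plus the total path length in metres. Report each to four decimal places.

Let ψ = atan2(Δy, Δx) = atan2(26.91, -5.18) = 100.8958° be the start→goal bearing.
Normalize: d = |goal − start| / ρ = 27.404023/2.36 = 11.611874, α = (θ_start − ψ) mod 360° = 23.6042° = 0.411971 rad, β = (θ_goal − ψ) mod 360° = 168.3042° = 2.937463 rad.
Common terms: sin α = 0.400416, cos α = 0.916333, sin β = 0.202715, cos β = -0.979238, cos(α−β) = -0.816138, d² = 134.835626. Work in radians in the unit-radius frame; every candidate has L = ρ·(t + p + q).
LSL: p² = 2 + d² − 2cos(α−β) + 2d(sin α − sin β) = 143.059257; p = √p² = 11.960738; φ = atan2(cos β − cos α, d + sin α − sin β) = -0.159154 rad; t = (φ − α) mod 2π = 5.712060 rad, q = (β − φ) mod 2π = 3.096616 rad → L = 2.36·(5.712060 + 11.960738 + 3.096616) = 2.36·20.769415 = 49.015819 m
RSR: p² = 2 + d² − 2cos(α−β) + 2d(sin β − sin α) = 133.876544; p = √p² = 11.570503; φ = atan2(cos α − cos β, d − sin α + sin β) = 0.164570 rad; t = (α − φ) mod 2π = 0.247401 rad, q = (φ − β) mod 2π = 3.510292 rad → L = 2.36·(0.247401 + 11.570503 + 3.510292) = 2.36·15.328197 = 36.174545 m
LSR: p² = d² − 2 + 2cos(α−β) + 2d(sin α + sin β) = 145.210330; p = √p² = 12.050325; φ = atan2(−cos α − cos β, d + sin α + sin β) − atan2(−2, p) = 0.169621 rad; t = (φ − α) mod 2π = 6.040835 rad, q = (φ − β) mod 2π = 3.515344 rad → L = 2.36·(6.040835 + 12.050325 + 3.515344) = 2.36·21.606504 = 50.991349 m
RSL: p² = d² − 2 + 2cos(α−β) − 2d(sin α + sin β) = 117.196371; p = √p² = 10.825727; φ = atan2(cos α + cos β, d − sin α − sin β) − atan2(2, p) = -0.188399 rad; t = (α − φ) mod 2π = 0.600370 rad, q = (β − φ) mod 2π = 3.125862 rad → L = 2.36·(0.600370 + 10.825727 + 3.125862) = 2.36·14.551959 = 34.342624 m
RLR: c = (6 − d² + 2cos(α−β) + 2d(sin α − sin β))/8 = -15.734568, |c| > 1 → infeasible
LRL: c = (6 − d² + 2cos(α−β) − 2d(sin α − sin β))/8 = -16.882407, |c| > 1 → infeasible
Shortest: RSL with L = 34.342624 m ≈ 34.3426 m
Convert RSL to answer units (arcs ×180/π): t = 0.600370·180/π = 34.3987°, p = ρ·p = 2.36·10.825727 = 25.5487 m, q = 3.125862·180/π = 179.0987°, L = 34.3426 m.

RSL: t = 34.3987°, p = 25.5487 m, q = 179.0987°, L = 34.3426 m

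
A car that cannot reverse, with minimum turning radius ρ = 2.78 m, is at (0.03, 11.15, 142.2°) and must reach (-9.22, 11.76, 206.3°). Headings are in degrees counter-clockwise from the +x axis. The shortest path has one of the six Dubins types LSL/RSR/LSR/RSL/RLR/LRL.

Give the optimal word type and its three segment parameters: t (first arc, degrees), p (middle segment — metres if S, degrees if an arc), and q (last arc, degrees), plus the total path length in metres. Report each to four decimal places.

LSL: t = 34.9495°, p = 6.3222 m, q = 29.1505°, L = 9.4323 m

Let ψ = atan2(Δy, Δx) = atan2(0.61, -9.25) = 176.2270° be the start→goal bearing.
Normalize: d = |goal − start| / ρ = 9.270092/2.78 = 3.334565, α = (θ_start − ψ) mod 360° = 325.9730° = 5.689301 rad, β = (θ_goal − ψ) mod 360° = 30.0730° = 0.524872 rad.
Common terms: sin α = -0.559584, cos α = 0.828774, sin β = 0.501102, cos β = 0.865388, cos(α−β) = 0.436802, d² = 11.119326. Work in radians in the unit-radius frame; every candidate has L = ρ·(t + p + q).
LSL: p² = 2 + d² − 2cos(α−β) + 2d(sin α − sin β) = 5.171866; p = √p² = 2.274174; φ = atan2(cos β − cos α, d + sin α − sin β) = 0.016101 rad; t = (φ − α) mod 2π = 0.609985 rad, q = (β − φ) mod 2π = 0.508771 rad → L = 2.78·(0.609985 + 2.274174 + 0.508771) = 2.78·3.392930 = 9.432345 m
RSR: p² = 2 + d² − 2cos(α−β) + 2d(sin β − sin α) = 19.319579; p = √p² = 4.395404; φ = atan2(cos α − cos β, d − sin α + sin β) = -0.008330 rad; t = (α − φ) mod 2π = 5.697632 rad, q = (φ − β) mod 2π = 5.749983 rad → L = 2.78·(5.697632 + 4.395404 + 5.749983) = 2.78·15.843019 = 44.043593 m
LSR: p² = d² − 2 + 2cos(α−β) + 2d(sin α + sin β) = 9.602908; p = √p² = 3.098856; φ = atan2(−cos α − cos β, d + sin α + sin β) − atan2(−2, p) = 0.095877 rad; t = (φ − α) mod 2π = 0.689761 rad, q = (φ − β) mod 2π = 5.854190 rad → L = 2.78·(0.689761 + 3.098856 + 5.854190) = 2.78·9.642806 = 26.807001 m
RSL: p² = d² − 2 + 2cos(α−β) − 2d(sin α + sin β) = 10.382952; p = √p² = 3.222259; φ = atan2(cos α + cos β, d − sin α − sin β) − atan2(2, p) = -0.092398 rad; t = (α − φ) mod 2π = 5.781700 rad, q = (β − φ) mod 2π = 0.617270 rad → L = 2.78·(5.781700 + 3.222259 + 0.617270) = 2.78·9.621229 = 26.747015 m
RLR: c = (6 − d² + 2cos(α−β) + 2d(sin α − sin β))/8 = -1.414947, |c| > 1 → infeasible
LRL: c = (6 − d² + 2cos(α−β) − 2d(sin α − sin β))/8 = 0.353517; p = 2π − arccos c = 5.073717 rad; φ = atan2(cos β − cos α, d + sin α − sin β) = 0.016101 rad; t = (φ − α + p/2) mod 2π = 3.146843 rad, q = (β − α − t + p) mod 2π = 3.045630 rad → L = 2.78·(3.146843 + 5.073717 + 3.045630) = 2.78·11.266190 = 31.320008 m
Shortest: LSL with L = 9.432345 m ≈ 9.4323 m
Convert LSL to answer units (arcs ×180/π): t = 0.609985·180/π = 34.9495°, p = ρ·p = 2.78·2.274174 = 6.3222 m, q = 0.508771·180/π = 29.1505°, L = 9.4323 m.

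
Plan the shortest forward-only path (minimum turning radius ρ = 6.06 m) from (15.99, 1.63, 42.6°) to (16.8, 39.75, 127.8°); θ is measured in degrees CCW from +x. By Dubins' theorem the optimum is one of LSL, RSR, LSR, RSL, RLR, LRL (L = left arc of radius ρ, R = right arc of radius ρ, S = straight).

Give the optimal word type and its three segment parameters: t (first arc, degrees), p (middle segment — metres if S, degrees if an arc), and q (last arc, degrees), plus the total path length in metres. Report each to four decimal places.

LSL: t = 47.1636°, p = 29.9453 m, q = 38.0364°, L = 38.9566 m

Let ψ = atan2(Δy, Δx) = atan2(38.12, 0.81) = 88.7827° be the start→goal bearing.
Normalize: d = |goal − start| / ρ = 38.128605/6.06 = 6.291849, α = (θ_start − ψ) mod 360° = 313.8173° = 5.477145 rad, β = (θ_goal − ψ) mod 360° = 39.0173° = 0.680980 rad.
Common terms: sin α = -0.721551, cos α = 0.692361, sin β = 0.629555, cos β = 0.776956, cos(α−β) = 0.083678, d² = 39.587363. Work in radians in the unit-radius frame; every candidate has L = ρ·(t + p + q).
LSL: p² = 2 + d² − 2cos(α−β) + 2d(sin α − sin β) = 24.418096; p = √p² = 4.941467; φ = atan2(cos β − cos α, d + sin α − sin β) = 0.017120 rad; t = (φ − α) mod 2π = 0.823161 rad, q = (β − φ) mod 2π = 0.663860 rad → L = 6.06·(0.823161 + 4.941467 + 0.663860) = 6.06·6.428487 = 38.956634 m
RSR: p² = 2 + d² − 2cos(α−β) + 2d(sin β − sin α) = 58.421920; p = √p² = 7.643423; φ = atan2(cos α − cos β, d − sin α + sin β) = -0.011068 rad; t = (α − φ) mod 2π = 5.488213 rad, q = (φ − β) mod 2π = 5.591137 rad → L = 6.06·(5.488213 + 7.643423 + 5.591137) = 6.06·18.722773 = 113.460007 m
LSR: p² = d² − 2 + 2cos(α−β) + 2d(sin α + sin β) = 36.597059; p = √p² = 6.049550; φ = atan2(−cos α − cos β, d + sin α + sin β) − atan2(−2, p) = 0.086592 rad; t = (φ − α) mod 2π = 0.892633 rad, q = (φ − β) mod 2π = 5.688798 rad → L = 6.06·(0.892633 + 6.049550 + 5.688798) = 6.06·12.630981 = 76.543743 m
RSL: p² = d² − 2 + 2cos(α−β) − 2d(sin α + sin β) = 38.912379; p = √p² = 6.237979; φ = atan2(cos α + cos β, d − sin α − sin β) − atan2(2, p) = -0.084040 rad; t = (α − φ) mod 2π = 5.561185 rad, q = (β − φ) mod 2π = 0.765020 rad → L = 6.06·(5.561185 + 6.237979 + 0.765020) = 6.06·12.564184 = 76.138955 m
RLR: c = (6 − d² + 2cos(α−β) + 2d(sin α − sin β))/8 = -6.302740, |c| > 1 → infeasible
LRL: c = (6 − d² + 2cos(α−β) − 2d(sin α − sin β))/8 = -2.052262, |c| > 1 → infeasible
Shortest: LSL with L = 38.956634 m ≈ 38.9566 m
Convert LSL to answer units (arcs ×180/π): t = 0.823161·180/π = 47.1636°, p = ρ·p = 6.06·4.941467 = 29.9453 m, q = 0.663860·180/π = 38.0364°, L = 38.9566 m.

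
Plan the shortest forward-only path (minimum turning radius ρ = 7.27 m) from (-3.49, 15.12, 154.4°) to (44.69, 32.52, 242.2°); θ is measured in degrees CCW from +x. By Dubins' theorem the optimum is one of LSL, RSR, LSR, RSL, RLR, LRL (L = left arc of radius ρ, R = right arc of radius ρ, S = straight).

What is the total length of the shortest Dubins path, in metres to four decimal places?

75.6865 m

Let ψ = atan2(Δy, Δx) = atan2(17.40, 48.18) = 19.8570° be the start→goal bearing.
Normalize: d = |goal − start| / ρ = 51.225701/7.27 = 7.046176, α = (θ_start − ψ) mod 360° = 134.5430° = 2.348219 rad, β = (θ_goal − ψ) mod 360° = 222.3430° = 3.880618 rad.
Common terms: sin α = 0.712724, cos α = -0.701445, sin β = -0.673568, cos β = -0.739125, cos(α−β) = 0.038388, d² = 49.648598. Work in radians in the unit-radius frame; every candidate has L = ρ·(t + p + q).
LSL: p² = 2 + d² − 2cos(α−β) + 2d(sin α − sin β) = 71.107933; p = √p² = 8.432552; φ = atan2(cos β − cos α, d + sin α − sin β) = -0.004468 rad; t = (φ − α) mod 2π = 3.930498 rad, q = (β − φ) mod 2π = 3.885086 rad → L = 7.27·(3.930498 + 8.432552 + 3.885086) = 7.27·16.248136 = 118.123951 m
RSR: p² = 2 + d² − 2cos(α−β) + 2d(sin β − sin α) = 32.035712; p = √p² = 5.660010; φ = atan2(cos α − cos β, d − sin α + sin β) = 0.006657 rad; t = (α − φ) mod 2π = 2.341562 rad, q = (φ − β) mod 2π = 2.409225 rad → L = 7.27·(2.341562 + 5.660010 + 2.409225) = 7.27·10.410796 = 75.686488 m
LSR: p² = d² − 2 + 2cos(α−β) + 2d(sin α + sin β) = 48.277174; p = √p² = 6.948178; φ = atan2(−cos α − cos β, d + sin α + sin β) − atan2(−2, p) = 0.480852 rad; t = (φ − α) mod 2π = 4.415818 rad, q = (φ − β) mod 2π = 2.883419 rad → L = 7.27·(4.415818 + 6.948178 + 2.883419) = 7.27·14.247415 = 103.578709 m
RSL: p² = d² − 2 + 2cos(α−β) − 2d(sin α + sin β) = 47.173574; p = √p² = 6.868302; φ = atan2(cos α + cos β, d − sin α − sin β) − atan2(2, p) = -0.486122 rad; t = (α − φ) mod 2π = 2.834341 rad, q = (β − φ) mod 2π = 4.366740 rad → L = 7.27·(2.834341 + 6.868302 + 4.366740) = 7.27·14.069382 = 102.284409 m
RLR: c = (6 − d² + 2cos(α−β) + 2d(sin α − sin β))/8 = -3.004464, |c| > 1 → infeasible
LRL: c = (6 − d² + 2cos(α−β) − 2d(sin α − sin β))/8 = -7.888492, |c| > 1 → infeasible
Shortest: RSR with L = 75.686488 m ≈ 75.6865 m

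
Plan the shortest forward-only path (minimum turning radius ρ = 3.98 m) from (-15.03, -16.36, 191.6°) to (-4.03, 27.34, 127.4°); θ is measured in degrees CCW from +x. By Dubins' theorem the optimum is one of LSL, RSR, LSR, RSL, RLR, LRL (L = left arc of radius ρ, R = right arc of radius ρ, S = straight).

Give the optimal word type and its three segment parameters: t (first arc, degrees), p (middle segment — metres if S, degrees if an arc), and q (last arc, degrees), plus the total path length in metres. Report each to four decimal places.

Let ψ = atan2(Δy, Δx) = atan2(43.70, 11.00) = 75.8712° be the start→goal bearing.
Normalize: d = |goal − start| / ρ = 45.063178/3.98 = 11.322407, α = (θ_start − ψ) mod 360° = 115.7288° = 2.019848 rad, β = (θ_goal − ψ) mod 360° = 51.5288° = 0.899346 rad.
Common terms: sin α = 0.900859, cos α = -0.434111, sin β = 0.782920, cos β = 0.622122, cos(α−β) = 0.435231, d² = 128.196889. Work in radians in the unit-radius frame; every candidate has L = ρ·(t + p + q).
LSL: p² = 2 + d² − 2cos(α−β) + 2d(sin α − sin β) = 131.997128; p = √p² = 11.489000; φ = atan2(cos β − cos α, d + sin α − sin β) = 0.092064 rad; t = (φ − α) mod 2π = 4.355402 rad, q = (β − φ) mod 2π = 0.807282 rad → L = 3.98·(4.355402 + 11.489000 + 0.807282) = 3.98·16.651684 = 66.273703 m
RSR: p² = 2 + d² − 2cos(α−β) + 2d(sin β − sin α) = 126.655725; p = √p² = 11.254143; φ = atan2(cos α − cos β, d − sin α + sin β) = -0.093991 rad; t = (α − φ) mod 2π = 2.113839 rad, q = (φ − β) mod 2π = 5.289848 rad → L = 3.98·(2.113839 + 11.254143 + 5.289848) = 3.98·18.657829 = 74.258160 m
LSR: p² = d² − 2 + 2cos(α−β) + 2d(sin α + sin β) = 165.196229; p = √p² = 12.852869; φ = atan2(−cos α − cos β, d + sin α + sin β) − atan2(−2, p) = 0.139915 rad; t = (φ − α) mod 2π = 4.403252 rad, q = (φ − β) mod 2π = 5.523754 rad → L = 3.98·(4.403252 + 12.852869 + 5.523754) = 3.98·22.779874 = 90.663901 m
RSL: p² = d² − 2 + 2cos(α−β) − 2d(sin α + sin β) = 88.938474; p = √p² = 9.430720; φ = atan2(cos α + cos β, d − sin α − sin β) − atan2(2, p) = -0.189473 rad; t = (α − φ) mod 2π = 2.209321 rad, q = (β − φ) mod 2π = 1.088820 rad → L = 3.98·(2.209321 + 9.430720 + 1.088820) = 3.98·12.728860 = 50.660864 m
RLR: c = (6 − d² + 2cos(α−β) + 2d(sin α − sin β))/8 = -14.831966, |c| > 1 → infeasible
LRL: c = (6 − d² + 2cos(α−β) − 2d(sin α − sin β))/8 = -15.499641, |c| > 1 → infeasible
Shortest: RSL with L = 50.660864 m ≈ 50.6609 m
Convert RSL to answer units (arcs ×180/π): t = 2.209321·180/π = 126.5848°, p = ρ·p = 3.98·9.430720 = 37.5343 m, q = 1.088820·180/π = 62.3848°, L = 50.6609 m.

RSL: t = 126.5848°, p = 37.5343 m, q = 62.3848°, L = 50.6609 m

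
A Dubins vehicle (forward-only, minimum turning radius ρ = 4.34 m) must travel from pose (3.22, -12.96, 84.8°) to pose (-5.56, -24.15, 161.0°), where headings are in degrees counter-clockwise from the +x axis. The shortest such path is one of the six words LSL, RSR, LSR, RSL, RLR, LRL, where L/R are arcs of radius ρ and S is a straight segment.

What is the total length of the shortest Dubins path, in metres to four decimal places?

Let ψ = atan2(Δy, Δx) = atan2(-11.19, -8.78) = -128.1188° be the start→goal bearing.
Normalize: d = |goal − start| / ρ = 14.223379/4.34 = 3.277276, α = (θ_start − ψ) mod 360° = 212.9188° = 3.716133 rad, β = (θ_goal − ψ) mod 360° = 289.1188° = 5.046074 rad.
Common terms: sin α = -0.543449, cos α = -0.839442, sin β = -0.944842, cos β = 0.327527, cos(α−β) = 0.238533, d² = 10.740539. Work in radians in the unit-radius frame; every candidate has L = ρ·(t + p + q).
LSL: p² = 2 + d² − 2cos(α−β) + 2d(sin α − sin β) = 14.894419; p = √p² = 3.859329; φ = atan2(cos β − cos α, d + sin α − sin β) = 0.307185 rad; t = (φ − α) mod 2π = 2.874236 rad, q = (β − φ) mod 2π = 4.738890 rad → L = 4.34·(2.874236 + 3.859329 + 4.738890) = 4.34·11.472455 = 49.790455 m
RSR: p² = 2 + d² − 2cos(α−β) + 2d(sin β − sin α) = 9.632525; p = √p² = 3.103631; φ = atan2(cos α − cos β, d − sin α + sin β) = -0.385477 rad; t = (α − φ) mod 2π = 4.101611 rad, q = (φ − β) mod 2π = 0.851634 rad → L = 4.34·(4.101611 + 3.103631 + 0.851634) = 4.34·8.056875 = 34.966839 m
LSR: p² = d² − 2 + 2cos(α−β) + 2d(sin α + sin β) = -0.537476 < 0 → infeasible
RSL: p² = d² − 2 + 2cos(α−β) − 2d(sin α + sin β) = 18.972688; p = √p² = 4.355765; φ = atan2(cos α + cos β, d − sin α − sin β) − atan2(2, p) = -0.537456 rad; t = (α − φ) mod 2π = 4.253589 rad, q = (β − φ) mod 2π = 5.583530 rad → L = 4.34·(4.253589 + 4.355765 + 5.583530) = 4.34·14.192884 = 61.597117 m
RLR: c = (6 − d² + 2cos(α−β) + 2d(sin α − sin β))/8 = -0.204066; p = 2π − arccos c = 4.506880 rad; φ = atan2(cos α − cos β, d − sin α + sin β) = -0.385477 rad; t = (α − φ + p/2) mod 2π = 0.071865 rad, q = (α − β − t + p) mod 2π = 3.105074 rad → L = 4.34·(0.071865 + 4.506880 + 3.105074) = 4.34·7.683819 = 33.347773 m
LRL: c = (6 − d² + 2cos(α−β) − 2d(sin α − sin β))/8 = -0.861802; p = 2π − arccos c = 3.673577 rad; φ = atan2(cos β − cos α, d + sin α − sin β) = 0.307185 rad; t = (φ − α + p/2) mod 2π = 4.711025 rad, q = (β − α − t + p) mod 2π = 0.292493 rad → L = 4.34·(4.711025 + 3.673577 + 0.292493) = 4.34·8.677094 = 37.658589 m
Shortest: RLR with L = 33.347773 m ≈ 33.3478 m

33.3478 m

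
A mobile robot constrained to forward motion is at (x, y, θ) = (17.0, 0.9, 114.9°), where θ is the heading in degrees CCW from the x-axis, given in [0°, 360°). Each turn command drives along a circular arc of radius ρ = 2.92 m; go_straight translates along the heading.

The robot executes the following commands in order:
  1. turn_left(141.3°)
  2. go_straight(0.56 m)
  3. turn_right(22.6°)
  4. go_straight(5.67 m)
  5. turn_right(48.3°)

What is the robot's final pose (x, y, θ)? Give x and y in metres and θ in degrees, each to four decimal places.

(5.4515, -6.9515, 185.3000°)

set_pose: (x, y, θ) = (17.0000, 0.9000, 114.9000°), ρ = 2.92
turn_left(141.3°): centre at ρ to the left, rotate +141.3° → (11.5157, 0.3671, 256.2000°)
go_straight(0.56): x += 0.56·cos θ, y += 0.56·sin θ → (11.3821, -0.1767, 256.2000°)
turn_right(22.6°): centre at ρ to the right, rotate −22.6° → (10.8967, -1.2130, 233.6000°)
go_straight(5.67): x += 5.67·cos θ, y += 5.67·sin θ → (7.5320, -5.7768, 233.6000°)
turn_right(48.3°): centre at ρ to the right, rotate −48.3° → (5.4515, -6.9515, 185.3000°)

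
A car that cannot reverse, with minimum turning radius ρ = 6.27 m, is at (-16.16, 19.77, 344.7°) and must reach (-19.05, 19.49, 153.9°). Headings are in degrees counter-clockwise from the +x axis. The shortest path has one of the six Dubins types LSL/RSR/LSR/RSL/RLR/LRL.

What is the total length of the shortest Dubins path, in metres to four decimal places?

Let ψ = atan2(Δy, Δx) = atan2(-0.28, -2.89) = -174.4661° be the start→goal bearing.
Normalize: d = |goal − start| / ρ = 2.903532/6.27 = 0.463083, α = (θ_start − ψ) mod 360° = 159.1661° = 2.777973 rad, β = (θ_goal − ψ) mod 360° = 328.3661° = 5.731070 rad.
Common terms: sin α = 0.355660, cos α = -0.934616, sin β = -0.524489, cos β = 0.851417, cos(α−β) = -0.982287, d² = 0.214446. Work in radians in the unit-radius frame; every candidate has L = ρ·(t + p + q).
LSL: p² = 2 + d² − 2cos(α−β) + 2d(sin α − sin β) = 4.994185; p = √p² = 2.234767; φ = atan2(cos β − cos α, d + sin α − sin β) = 0.925968 rad; t = (φ − α) mod 2π = 4.431180 rad, q = (β − φ) mod 2π = 4.805102 rad → L = 6.27·(4.431180 + 2.234767 + 4.805102) = 6.27·11.471050 = 71.923482 m
RSR: p² = 2 + d² − 2cos(α−β) + 2d(sin β − sin α) = 3.363856; p = √p² = 1.834082; φ = atan2(cos α − cos β, d − sin α + sin β) = -1.800201 rad; t = (α − φ) mod 2π = 4.578174 rad, q = (φ − β) mod 2π = 5.035100 rad → L = 6.27·(4.578174 + 1.834082 + 5.035100) = 6.27·11.447355 = 71.774918 m
LSR: p² = d² − 2 + 2cos(α−β) + 2d(sin α + sin β) = -3.906493 < 0 → infeasible
RSL: p² = d² − 2 + 2cos(α−β) − 2d(sin α + sin β) = -3.593764 < 0 → infeasible
RLR: c = (6 − d² + 2cos(α−β) + 2d(sin α − sin β))/8 = 0.579518; p = 2π − arccos c = 5.330526 rad; φ = atan2(cos α − cos β, d − sin α + sin β) = -1.800201 rad; t = (α − φ + p/2) mod 2π = 0.960251 rad, q = (α − β − t + p) mod 2π = 1.417178 rad → L = 6.27·(0.960251 + 5.330526 + 1.417178) = 6.27·7.707955 = 48.328879 m
LRL: c = (6 − d² + 2cos(α−β) − 2d(sin α − sin β))/8 = 0.375727; p = 2π − arccos c = 5.097570 rad; φ = atan2(cos β − cos α, d + sin α − sin β) = 0.925968 rad; t = (φ − α + p/2) mod 2π = 0.696780 rad, q = (β − α − t + p) mod 2π = 1.070702 rad → L = 6.27·(0.696780 + 5.097570 + 1.070702) = 6.27·6.865052 = 43.043874 m
Shortest: LRL with L = 43.043874 m ≈ 43.0439 m

43.0439 m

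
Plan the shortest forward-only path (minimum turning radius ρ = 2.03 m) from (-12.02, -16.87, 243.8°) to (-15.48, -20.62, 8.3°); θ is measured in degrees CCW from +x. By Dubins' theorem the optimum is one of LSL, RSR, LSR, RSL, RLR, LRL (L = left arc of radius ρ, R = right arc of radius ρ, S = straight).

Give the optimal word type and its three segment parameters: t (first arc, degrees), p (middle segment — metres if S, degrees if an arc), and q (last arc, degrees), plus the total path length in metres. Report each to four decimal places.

Let ψ = atan2(Δy, Δx) = atan2(-3.75, -3.46) = -132.6967° be the start→goal bearing.
Normalize: d = |goal − start| / ρ = 5.102362/2.03 = 2.513479, α = (θ_start − ψ) mod 360° = 16.4967° = 0.287922 rad, β = (θ_goal − ψ) mod 360° = 140.9967° = 2.460857 rad.
Common terms: sin α = 0.283960, cos α = 0.958836, sin β = 0.629365, cos β = -0.777110, cos(α−β) = -0.566406, d² = 6.317576. Work in radians in the unit-radius frame; every candidate has L = ρ·(t + p + q).
LSL: p² = 2 + d² − 2cos(α−β) + 2d(sin α − sin β) = 7.714052; p = √p² = 2.777418; φ = atan2(cos β − cos α, d + sin α − sin β) = -0.675159 rad; t = (φ − α) mod 2π = 5.320105 rad, q = (β − φ) mod 2π = 3.136016 rad → L = 2.03·(5.320105 + 2.777418 + 3.136016) = 2.03·11.233538 = 22.804083 m
RSR: p² = 2 + d² − 2cos(α−β) + 2d(sin β − sin α) = 11.186726; p = √p² = 3.344656; φ = atan2(cos α − cos β, d − sin α + sin β) = 0.545705 rad; t = (α − φ) mod 2π = 6.025402 rad, q = (φ − β) mod 2π = 4.368034 rad → L = 2.03·(6.025402 + 3.344656 + 4.368034) = 2.03·13.738092 = 27.888327 m
LSR: p² = d² − 2 + 2cos(α−β) + 2d(sin α + sin β) = 7.776011; p = √p² = 2.788550; φ = atan2(−cos α − cos β, d + sin α + sin β) − atan2(−2, p) = 0.569208 rad; t = (φ − α) mod 2π = 0.281286 rad, q = (φ − β) mod 2π = 4.391536 rad → L = 2.03·(0.281286 + 2.788550 + 4.391536) = 2.03·7.461372 = 15.146586 m
RSL: p² = d² − 2 + 2cos(α−β) − 2d(sin α + sin β) = -1.406484 < 0 → infeasible
RLR: c = (6 − d² + 2cos(α−β) + 2d(sin α − sin β))/8 = -0.398341; p = 2π − arccos c = 4.302682 rad; φ = atan2(cos α − cos β, d − sin α + sin β) = 0.545705 rad; t = (α − φ + p/2) mod 2π = 1.893558 rad, q = (α − β − t + p) mod 2π = 0.236189 rad → L = 2.03·(1.893558 + 4.302682 + 0.236189) = 2.03·6.432429 = 13.057830 m
LRL: c = (6 − d² + 2cos(α−β) − 2d(sin α − sin β))/8 = 0.035744; p = 2π − arccos c = 4.748140 rad; φ = atan2(cos β − cos α, d + sin α − sin β) = -0.675159 rad; t = (φ − α + p/2) mod 2π = 1.410989 rad, q = (β − α − t + p) mod 2π = 5.510086 rad → L = 2.03·(1.410989 + 4.748140 + 5.510086) = 2.03·11.669215 = 23.688507 m
Shortest: RLR with L = 13.057830 m ≈ 13.0578 m
Convert RLR to answer units (arcs ×180/π): t = 1.893558·180/π = 108.4929°, p = 4.302682·180/π = 246.5255°, q = 0.236189·180/π = 13.5326°, L = 13.0578 m.

RLR: t = 108.4929°, p = 246.5255°, q = 13.5326°, L = 13.0578 m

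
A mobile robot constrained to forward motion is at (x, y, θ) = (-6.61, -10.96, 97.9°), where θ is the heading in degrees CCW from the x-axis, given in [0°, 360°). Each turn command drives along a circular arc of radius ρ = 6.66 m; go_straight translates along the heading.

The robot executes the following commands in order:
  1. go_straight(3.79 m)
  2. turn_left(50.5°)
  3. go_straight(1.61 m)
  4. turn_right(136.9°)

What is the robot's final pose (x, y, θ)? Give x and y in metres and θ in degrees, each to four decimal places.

set_pose: (x, y, θ) = (-6.6100, -10.9600, 97.9000°), ρ = 6.66
go_straight(3.79): x += 3.79·cos θ, y += 3.79·sin θ → (-7.1309, -7.2060, 97.9000°)
turn_left(50.5°): centre at ρ to the left, rotate +50.5° → (-10.2380, -2.4488, 148.4000°)
go_straight(1.61): x += 1.61·cos θ, y += 1.61·sin θ → (-11.6092, -1.6052, 148.4000°)
turn_right(136.9°): centre at ρ to the right, rotate −136.9° → (-9.4473, 10.5936, 11.5000°)

(-9.4473, 10.5936, 11.5000°)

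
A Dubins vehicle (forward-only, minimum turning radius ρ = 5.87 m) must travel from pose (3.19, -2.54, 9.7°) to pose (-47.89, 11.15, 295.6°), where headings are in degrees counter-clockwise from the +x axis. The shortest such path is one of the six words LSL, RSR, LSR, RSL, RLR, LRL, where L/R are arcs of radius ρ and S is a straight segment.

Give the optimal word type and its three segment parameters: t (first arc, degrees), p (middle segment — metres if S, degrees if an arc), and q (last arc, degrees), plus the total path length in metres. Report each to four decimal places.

LSL: t = 157.1810°, p = 45.9977 m, q = 128.7190°, L = 75.2884 m

Let ψ = atan2(Δy, Δx) = atan2(13.69, -51.08) = 164.9967° be the start→goal bearing.
Normalize: d = |goal − start| / ρ = 52.882724/5.87 = 9.008982, α = (θ_start − ψ) mod 360° = 204.7033° = 3.572747 rad, β = (θ_goal − ψ) mod 360° = 130.6033° = 2.279458 rad.
Common terms: sin α = -0.417919, cos α = -0.908484, sin β = 0.759234, cos β = -0.650818, cos(α−β) = 0.273959, d² = 81.161756. Work in radians in the unit-radius frame; every candidate has L = ρ·(t + p + q).
LSL: p² = 2 + d² − 2cos(α−β) + 2d(sin α − sin β) = 61.403933; p = √p² = 7.836066; φ = atan2(cos β − cos α, d + sin α − sin β) = 0.032888 rad; t = (φ − α) mod 2π = 2.743327 rad, q = (β − φ) mod 2π = 2.246570 rad → L = 5.87·(2.743327 + 7.836066 + 2.246570) = 5.87·12.825962 = 75.288400 m
RSR: p² = 2 + d² − 2cos(α−β) + 2d(sin β − sin α) = 103.823742; p = √p² = 10.189394; φ = atan2(cos α − cos β, d − sin α + sin β) = -0.025290 rad; t = (α − φ) mod 2π = 3.598037 rad, q = (φ − β) mod 2π = 3.978437 rad → L = 5.87·(3.598037 + 10.189394 + 3.978437) = 5.87·17.765868 = 104.285644 m
LSR: p² = d² − 2 + 2cos(α−β) + 2d(sin α + sin β) = 85.859464; p = √p² = 9.266038; φ = atan2(−cos α − cos β, d + sin α + sin β) − atan2(−2, p) = 0.377825 rad; t = (φ − α) mod 2π = 3.088264 rad, q = (φ − β) mod 2π = 4.381553 rad → L = 5.87·(3.088264 + 9.266038 + 4.381553) = 5.87·16.735855 = 98.239468 m
RSL: p² = d² − 2 + 2cos(α−β) − 2d(sin α + sin β) = 73.559884; p = √p² = 8.576706; φ = atan2(cos α + cos β, d − sin α − sin β) − atan2(2, p) = -0.407091 rad; t = (α − φ) mod 2π = 3.979837 rad, q = (β − φ) mod 2π = 2.686548 rad → L = 5.87·(3.979837 + 8.576706 + 2.686548) = 5.87·15.243091 = 89.476946 m
RLR: c = (6 − d² + 2cos(α−β) + 2d(sin α − sin β))/8 = -11.977968, |c| > 1 → infeasible
LRL: c = (6 − d² + 2cos(α−β) − 2d(sin α − sin β))/8 = -6.675492, |c| > 1 → infeasible
Shortest: LSL with L = 75.288400 m ≈ 75.2884 m
Convert LSL to answer units (arcs ×180/π): t = 2.743327·180/π = 157.1810°, p = ρ·p = 5.87·7.836066 = 45.9977 m, q = 2.246570·180/π = 128.7190°, L = 75.2884 m.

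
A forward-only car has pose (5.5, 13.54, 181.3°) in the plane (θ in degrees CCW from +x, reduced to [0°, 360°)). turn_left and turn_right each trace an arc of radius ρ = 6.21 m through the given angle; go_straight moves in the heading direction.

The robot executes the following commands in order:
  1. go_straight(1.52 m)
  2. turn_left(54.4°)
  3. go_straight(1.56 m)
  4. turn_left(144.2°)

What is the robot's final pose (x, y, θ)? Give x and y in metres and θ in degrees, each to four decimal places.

set_pose: (x, y, θ) = (5.5000, 13.5400, 181.3000°), ρ = 6.21
go_straight(1.52): x += 1.52·cos θ, y += 1.52·sin θ → (3.9804, 13.5055, 181.3000°)
turn_left(54.4°): centre at ρ to the left, rotate +54.4° → (-1.0088, 10.7966, 235.7000°)
go_straight(1.56): x += 1.56·cos θ, y += 1.56·sin θ → (-1.8879, 9.5079, 235.7000°)
turn_left(144.2°): centre at ρ to the left, rotate +144.2° → (5.3559, 0.1692, 379.9000° ≡ 19.9000°)

(5.3559, 0.1692, 19.9000°)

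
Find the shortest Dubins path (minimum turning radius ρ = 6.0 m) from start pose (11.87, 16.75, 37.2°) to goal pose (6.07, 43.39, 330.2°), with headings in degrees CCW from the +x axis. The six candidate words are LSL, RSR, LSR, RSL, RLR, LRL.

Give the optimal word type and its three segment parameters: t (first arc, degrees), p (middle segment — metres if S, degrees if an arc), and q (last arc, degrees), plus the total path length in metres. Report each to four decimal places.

Let ψ = atan2(Δy, Δx) = atan2(26.64, -5.80) = 102.2826° be the start→goal bearing.
Normalize: d = |goal − start| / ρ = 27.264072/6.0 = 4.544012, α = (θ_start − ψ) mod 360° = 294.9174° = 5.147279 rad, β = (θ_goal − ψ) mod 360° = 227.9174° = 3.977909 rad.
Common terms: sin α = -0.906916, cos α = 0.421311, sin β = -0.742179, cos β = -0.670202, cos(α−β) = 0.390731, d² = 20.648044. Work in radians in the unit-radius frame; every candidate has L = ρ·(t + p + q).
LSL: p² = 2 + d² − 2cos(α−β) + 2d(sin α − sin β) = 20.369446; p = √p² = 4.513252; φ = atan2(cos β − cos α, d + sin α − sin β) = -0.244268 rad; t = (φ − α) mod 2π = 0.891638 rad, q = (β − φ) mod 2π = 4.222176 rad → L = 6.0·(0.891638 + 4.513252 + 4.222176) = 6.0·9.627067 = 57.762402 m
RSR: p² = 2 + d² − 2cos(α−β) + 2d(sin β − sin α) = 23.363719; p = √p² = 4.833603; φ = atan2(cos α − cos β, d − sin α + sin β) = 0.227782 rad; t = (α − φ) mod 2π = 4.919497 rad, q = (φ − β) mod 2π = 2.533059 rad → L = 6.0·(4.919497 + 4.833603 + 2.533059) = 6.0·12.286159 = 73.716954 m
LSR: p² = d² − 2 + 2cos(α−β) + 2d(sin α + sin β) = 4.442489; p = √p² = 2.107721; φ = atan2(−cos α − cos β, d + sin α + sin β) − atan2(−2, p) = 0.844944 rad; t = (φ − α) mod 2π = 1.980851 rad, q = (φ − β) mod 2π = 3.150221 rad → L = 6.0·(1.980851 + 2.107721 + 3.150221) = 6.0·7.238793 = 43.432757 m
RSL: p² = d² − 2 + 2cos(α−β) − 2d(sin α + sin β) = 34.416525; p = √p² = 5.866560; φ = atan2(cos α + cos β, d − sin α − sin β) − atan2(2, p) = -0.368725 rad; t = (α − φ) mod 2π = 5.516005 rad, q = (β − φ) mod 2π = 4.346634 rad → L = 6.0·(5.516005 + 5.866560 + 4.346634) = 6.0·15.729198 = 94.375191 m
RLR: c = (6 − d² + 2cos(α−β) + 2d(sin α − sin β))/8 = -1.920465, |c| > 1 → infeasible
LRL: c = (6 − d² + 2cos(α−β) − 2d(sin α − sin β))/8 = -1.546181, |c| > 1 → infeasible
Shortest: LSR with L = 43.432757 m ≈ 43.4328 m
Convert LSR to answer units (arcs ×180/π): t = 1.980851·180/π = 113.4944°, p = ρ·p = 6.0·2.107721 = 12.6463 m, q = 3.150221·180/π = 180.4944°, L = 43.4328 m.

LSR: t = 113.4944°, p = 12.6463 m, q = 180.4944°, L = 43.4328 m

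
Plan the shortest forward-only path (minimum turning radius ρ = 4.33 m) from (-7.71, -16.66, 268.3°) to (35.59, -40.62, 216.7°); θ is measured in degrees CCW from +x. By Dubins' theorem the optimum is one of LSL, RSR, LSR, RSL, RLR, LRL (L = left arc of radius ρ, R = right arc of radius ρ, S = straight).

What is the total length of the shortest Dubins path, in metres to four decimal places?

55.9375 m

Let ψ = atan2(Δy, Δx) = atan2(-23.96, 43.30) = -28.9579° be the start→goal bearing.
Normalize: d = |goal − start| / ρ = 49.487085/4.33 = 11.428888, α = (θ_start − ψ) mod 360° = 297.2579° = 5.188129 rad, β = (θ_goal − ψ) mod 360° = 245.6579° = 4.287539 rad.
Common terms: sin α = -0.888954, cos α = 0.457996, sin β = -0.911101, cos β = -0.412184, cos(α−β) = 0.621148, d² = 130.619482. Work in radians in the unit-radius frame; every candidate has L = ρ·(t + p + q).
LSL: p² = 2 + d² − 2cos(α−β) + 2d(sin α − sin β) = 131.883407; p = √p² = 11.484050; φ = atan2(cos β − cos α, d + sin α − sin β) = -0.075846 rad; t = (φ − α) mod 2π = 1.019211 rad, q = (β − φ) mod 2π = 4.363385 rad → L = 4.33·(1.019211 + 11.484050 + 4.363385) = 4.33·16.866646 = 73.032575 m
RSR: p² = 2 + d² − 2cos(α−β) + 2d(sin β − sin α) = 130.870965; p = √p² = 11.439885; φ = atan2(cos α − cos β, d − sin α + sin β) = 0.076139 rad; t = (α − φ) mod 2π = 5.111990 rad, q = (φ − β) mod 2π = 2.071785 rad → L = 4.33·(5.111990 + 11.439885 + 2.071785) = 4.33·18.623660 = 80.640448 m
LSR: p² = d² − 2 + 2cos(α−β) + 2d(sin α + sin β) = 88.716531; p = √p² = 9.418945; φ = atan2(−cos α − cos β, d + sin α + sin β) − atan2(−2, p) = 0.204473 rad; t = (φ − α) mod 2π = 1.299529 rad, q = (φ − β) mod 2π = 2.200119 rad → L = 4.33·(1.299529 + 9.418945 + 2.200119) = 4.33·12.918593 = 55.937508 m
RSL: p² = d² − 2 + 2cos(α−β) − 2d(sin α + sin β) = 171.007024; p = √p² = 13.076965; φ = atan2(cos α + cos β, d − sin α − sin β) − atan2(2, p) = -0.148302 rad; t = (α − φ) mod 2π = 5.336431 rad, q = (β − φ) mod 2π = 4.435841 rad → L = 4.33·(5.336431 + 13.076965 + 4.435841) = 4.33·22.849237 = 98.937195 m
RLR: c = (6 − d² + 2cos(α−β) + 2d(sin α − sin β))/8 = -15.358871, |c| > 1 → infeasible
LRL: c = (6 − d² + 2cos(α−β) − 2d(sin α − sin β))/8 = -15.485426, |c| > 1 → infeasible
Shortest: LSR with L = 55.937508 m ≈ 55.9375 m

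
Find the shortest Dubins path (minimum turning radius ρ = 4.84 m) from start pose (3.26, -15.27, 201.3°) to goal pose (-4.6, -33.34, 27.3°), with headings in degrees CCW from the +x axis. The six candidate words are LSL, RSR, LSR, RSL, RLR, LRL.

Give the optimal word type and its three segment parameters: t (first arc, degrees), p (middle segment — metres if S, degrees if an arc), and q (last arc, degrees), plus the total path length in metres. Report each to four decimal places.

LSL: t = 16.7326°, p = 15.0293 m, q = 169.2674°, L = 30.7415 m

Let ψ = atan2(Δy, Δx) = atan2(-18.07, -7.86) = -113.5078° be the start→goal bearing.
Normalize: d = |goal − start| / ρ = 19.705443/4.84 = 4.071373, α = (θ_start − ψ) mod 360° = 314.8078° = 5.494433 rad, β = (θ_goal − ψ) mod 360° = 140.8078° = 2.457560 rad.
Common terms: sin α = -0.709474, cos α = 0.704731, sin β = 0.631923, cos β = -0.775031, cos(α−β) = -0.994522, d² = 16.576075. Work in radians in the unit-radius frame; every candidate has L = ρ·(t + p + q).
LSL: p² = 2 + d² − 2cos(α−β) + 2d(sin α − sin β) = 9.642460; p = √p² = 3.105231; φ = atan2(cos β − cos α, d + sin α − sin β) = -0.496713 rad; t = (φ − α) mod 2π = 0.292039 rad, q = (β − φ) mod 2π = 2.954274 rad → L = 4.84·(0.292039 + 3.105231 + 2.954274) = 4.84·6.351543 = 30.741471 m
RSR: p² = 2 + d² − 2cos(α−β) + 2d(sin β − sin α) = 31.487777; p = √p² = 5.611397; φ = atan2(cos α − cos β, d − sin α + sin β) = 0.266863 rad; t = (α − φ) mod 2π = 5.227571 rad, q = (φ − β) mod 2π = 4.092488 rad → L = 4.84·(5.227571 + 5.611397 + 4.092488) = 4.84·14.931455 = 72.268244 m
LSR: p² = d² − 2 + 2cos(α−β) + 2d(sin α + sin β) = 11.955553; p = √p² = 3.457680; φ = atan2(−cos α − cos β, d + sin α + sin β) − atan2(−2, p) = 0.542003 rad; t = (φ − α) mod 2π = 1.330755 rad, q = (φ − β) mod 2π = 4.367628 rad → L = 4.84·(1.330755 + 3.457680 + 4.367628) = 4.84·9.156063 = 44.315344 m
RSL: p² = d² − 2 + 2cos(α−β) − 2d(sin α + sin β) = 13.218510; p = √p² = 3.635727; φ = atan2(cos α + cos β, d − sin α − sin β) − atan2(2, p) = -0.519860 rad; t = (α − φ) mod 2π = 6.014293 rad, q = (β − φ) mod 2π = 2.977420 rad → L = 4.84·(6.014293 + 3.635727 + 2.977420) = 4.84·12.627440 = 61.116809 m
RLR: c = (6 − d² + 2cos(α−β) + 2d(sin α − sin β))/8 = -2.935972, |c| > 1 → infeasible
LRL: c = (6 − d² + 2cos(α−β) − 2d(sin α − sin β))/8 = -0.205308; p = 2π − arccos c = 4.505611 rad; φ = atan2(cos β − cos α, d + sin α − sin β) = -0.496713 rad; t = (φ − α + p/2) mod 2π = 2.544844 rad, q = (β − α − t + p) mod 2π = 5.207079 rad → L = 4.84·(2.544844 + 4.505611 + 5.207079) = 4.84·12.257535 = 59.326467 m
Shortest: LSL with L = 30.741471 m ≈ 30.7415 m
Convert LSL to answer units (arcs ×180/π): t = 0.292039·180/π = 16.7326°, p = ρ·p = 4.84·3.105231 = 15.0293 m, q = 2.954274·180/π = 169.2674°, L = 30.7415 m.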